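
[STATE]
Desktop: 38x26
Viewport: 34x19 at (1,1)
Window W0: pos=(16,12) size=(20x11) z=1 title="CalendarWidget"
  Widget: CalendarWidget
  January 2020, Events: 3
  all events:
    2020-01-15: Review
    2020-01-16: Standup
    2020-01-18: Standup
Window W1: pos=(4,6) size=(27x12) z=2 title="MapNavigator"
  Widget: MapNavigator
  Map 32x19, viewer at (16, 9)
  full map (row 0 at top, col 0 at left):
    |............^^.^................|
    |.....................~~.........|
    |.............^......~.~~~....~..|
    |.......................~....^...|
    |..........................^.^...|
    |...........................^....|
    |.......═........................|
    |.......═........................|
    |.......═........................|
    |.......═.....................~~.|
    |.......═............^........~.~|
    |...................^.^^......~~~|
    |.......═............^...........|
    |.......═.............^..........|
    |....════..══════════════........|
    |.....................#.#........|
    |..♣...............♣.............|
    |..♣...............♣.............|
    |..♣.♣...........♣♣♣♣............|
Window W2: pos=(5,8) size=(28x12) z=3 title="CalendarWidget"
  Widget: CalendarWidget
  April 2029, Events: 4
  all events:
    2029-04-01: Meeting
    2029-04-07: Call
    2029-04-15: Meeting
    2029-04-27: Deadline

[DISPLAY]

                                  
                                  
                                  
                                  
                                  
   ┏━━━━━━━━━━━━━━━━━━━━━━━━━┓    
   ┃ MapNavigator            ┃    
   ┠┏━━━━━━━━━━━━━━━━━━━━━━━━━━┓  
   ┃┃ CalendarWidget           ┃  
   ┃┠──────────────────────────┨  
   ┃┃        April 2029        ┃  
   ┃┃Mo Tu We Th Fr Sa Su      ┃━━
   ┃┃                   1*     ┃  
   ┃┃ 2  3  4  5  6  7*  8     ┃──
   ┃┃ 9 10 11 12 13 14 15*     ┃  
   ┃┃16 17 18 19 20 21 22      ┃a 
   ┗┃23 24 25 26 27* 28 29     ┃4 
    ┃30                        ┃1 
    ┗━━━━━━━━━━━━━━━━━━━━━━━━━━┛ 1


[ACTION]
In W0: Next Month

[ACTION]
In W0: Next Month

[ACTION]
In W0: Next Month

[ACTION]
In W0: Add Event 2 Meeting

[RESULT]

                                  
                                  
                                  
                                  
                                  
   ┏━━━━━━━━━━━━━━━━━━━━━━━━━┓    
   ┃ MapNavigator            ┃    
   ┠┏━━━━━━━━━━━━━━━━━━━━━━━━━━┓  
   ┃┃ CalendarWidget           ┃  
   ┃┠──────────────────────────┨  
   ┃┃        April 2029        ┃  
   ┃┃Mo Tu We Th Fr Sa Su      ┃━━
   ┃┃                   1*     ┃  
   ┃┃ 2  3  4  5  6  7*  8     ┃──
   ┃┃ 9 10 11 12 13 14 15*     ┃  
   ┃┃16 17 18 19 20 21 22      ┃a 
   ┗┃23 24 25 26 27* 28 29     ┃ 4
    ┃30                        ┃1 
    ┗━━━━━━━━━━━━━━━━━━━━━━━━━━┛8 


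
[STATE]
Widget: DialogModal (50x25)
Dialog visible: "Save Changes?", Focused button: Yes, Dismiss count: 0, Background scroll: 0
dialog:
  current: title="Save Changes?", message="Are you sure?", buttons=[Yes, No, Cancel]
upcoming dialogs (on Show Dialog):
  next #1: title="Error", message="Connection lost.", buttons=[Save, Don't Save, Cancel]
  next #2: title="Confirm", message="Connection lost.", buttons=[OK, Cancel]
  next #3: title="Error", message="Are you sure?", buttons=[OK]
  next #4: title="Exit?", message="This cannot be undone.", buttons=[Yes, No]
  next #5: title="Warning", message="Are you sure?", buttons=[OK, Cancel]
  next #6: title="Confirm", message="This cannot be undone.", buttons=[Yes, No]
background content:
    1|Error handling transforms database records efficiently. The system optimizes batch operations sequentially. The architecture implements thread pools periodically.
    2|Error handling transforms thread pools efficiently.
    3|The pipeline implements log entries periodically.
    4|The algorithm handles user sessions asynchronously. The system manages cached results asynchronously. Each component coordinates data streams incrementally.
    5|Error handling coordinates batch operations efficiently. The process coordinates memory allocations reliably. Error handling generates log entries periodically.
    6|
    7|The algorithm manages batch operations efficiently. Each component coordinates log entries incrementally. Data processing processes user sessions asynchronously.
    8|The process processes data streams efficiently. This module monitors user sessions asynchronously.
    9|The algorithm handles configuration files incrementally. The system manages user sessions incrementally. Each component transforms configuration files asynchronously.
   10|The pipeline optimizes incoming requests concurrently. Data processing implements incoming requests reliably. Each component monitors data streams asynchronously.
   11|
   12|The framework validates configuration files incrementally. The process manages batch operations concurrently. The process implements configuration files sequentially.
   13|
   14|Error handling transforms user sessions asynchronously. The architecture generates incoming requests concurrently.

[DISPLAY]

Error handling transforms database records efficie
Error handling transforms thread pools efficiently
The pipeline implements log entries periodically. 
The algorithm handles user sessions asynchronously
Error handling coordinates batch operations effici
                                                  
The algorithm manages batch operations efficiently
The process processes data streams efficiently. Th
The algorithm handles configuration files incremen
The pipeline optimizes incoming requests concurren
             ┌─────────────────────┐              
The framework│    Save Changes?    │n files increm
             │    Are you sure?    │              
Error handlin│ [Yes]  No   Cancel  │ons asynchrono
             └─────────────────────┘              
                                                  
                                                  
                                                  
                                                  
                                                  
                                                  
                                                  
                                                  
                                                  
                                                  


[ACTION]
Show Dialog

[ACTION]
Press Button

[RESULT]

Error handling transforms database records efficie
Error handling transforms thread pools efficiently
The pipeline implements log entries periodically. 
The algorithm handles user sessions asynchronously
Error handling coordinates batch operations effici
                                                  
The algorithm manages batch operations efficiently
The process processes data streams efficiently. Th
The algorithm handles configuration files incremen
The pipeline optimizes incoming requests concurren
                                                  
The framework validates configuration files increm
                                                  
Error handling transforms user sessions asynchrono
                                                  
                                                  
                                                  
                                                  
                                                  
                                                  
                                                  
                                                  
                                                  
                                                  
                                                  


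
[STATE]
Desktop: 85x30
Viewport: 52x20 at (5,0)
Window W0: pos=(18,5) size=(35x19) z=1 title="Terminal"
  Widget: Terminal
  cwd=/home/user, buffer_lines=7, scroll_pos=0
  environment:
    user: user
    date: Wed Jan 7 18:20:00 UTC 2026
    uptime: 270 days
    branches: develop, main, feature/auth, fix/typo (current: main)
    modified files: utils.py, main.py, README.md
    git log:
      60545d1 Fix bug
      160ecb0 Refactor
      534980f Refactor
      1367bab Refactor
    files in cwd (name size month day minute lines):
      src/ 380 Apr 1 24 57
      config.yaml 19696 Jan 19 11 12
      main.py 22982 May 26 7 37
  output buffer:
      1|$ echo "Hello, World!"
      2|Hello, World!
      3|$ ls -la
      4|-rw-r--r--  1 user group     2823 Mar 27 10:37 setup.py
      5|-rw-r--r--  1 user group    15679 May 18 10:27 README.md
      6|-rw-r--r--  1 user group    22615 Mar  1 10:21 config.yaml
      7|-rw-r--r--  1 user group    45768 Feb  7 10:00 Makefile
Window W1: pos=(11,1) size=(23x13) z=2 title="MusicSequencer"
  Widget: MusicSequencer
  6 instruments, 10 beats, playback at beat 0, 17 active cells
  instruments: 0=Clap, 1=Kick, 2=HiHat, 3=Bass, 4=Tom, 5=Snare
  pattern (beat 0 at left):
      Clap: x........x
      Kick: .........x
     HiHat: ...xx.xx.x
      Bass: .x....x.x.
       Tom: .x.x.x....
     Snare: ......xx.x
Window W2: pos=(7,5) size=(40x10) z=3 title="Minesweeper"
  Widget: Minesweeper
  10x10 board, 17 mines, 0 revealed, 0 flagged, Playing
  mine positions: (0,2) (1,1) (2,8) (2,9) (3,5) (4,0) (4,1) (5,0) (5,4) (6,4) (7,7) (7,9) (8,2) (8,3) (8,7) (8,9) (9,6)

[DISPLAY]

                                                    
      ┏━━━━━━━━━━━━━━━━━━━━━┓                       
      ┃ MusicSequencer      ┃                       
      ┠─────────────────────┨                       
      ┃      ▼123456789     ┃                       
  ┏━━━━━━━━━━━━━━━━━━━━━━━━━━━━━━━━━━━━━━┓━━━━━┓    
  ┃ Minesweeper                          ┃     ┃    
  ┠──────────────────────────────────────┨─────┨    
  ┃■■■■■■■■■■                            ┃     ┃    
  ┃■■■■■■■■■■                            ┃     ┃    
  ┃■■■■■■■■■■                            ┃     ┃    
  ┃■■■■■■■■■■                            ┃ 2823┃    
  ┃■■■■■■■■■■                            ┃15679┃    
  ┃■■■■■■■■■■                            ┃22615┃    
  ┗━━━━━━━━━━━━━━━━━━━━━━━━━━━━━━━━━━━━━━┛45768┃    
             ┃$ █                              ┃    
             ┃                                 ┃    
             ┃                                 ┃    
             ┃                                 ┃    
             ┃                                 ┃    


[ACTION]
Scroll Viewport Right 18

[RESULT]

                                                    
━━━━━━━━━━┓                                         
ncer      ┃                                         
──────────┨                                         
56789     ┃                                         
━━━━━━━━━━━━━━━━━━━━━━━┓━━━━━┓                      
                       ┃     ┃                      
───────────────────────┨─────┨                      
                       ┃     ┃                      
                       ┃     ┃                      
                       ┃     ┃                      
                       ┃ 2823┃                      
                       ┃15679┃                      
                       ┃22615┃                      
━━━━━━━━━━━━━━━━━━━━━━━┛45768┃                      
                             ┃                      
                             ┃                      
                             ┃                      
                             ┃                      
                             ┃                      


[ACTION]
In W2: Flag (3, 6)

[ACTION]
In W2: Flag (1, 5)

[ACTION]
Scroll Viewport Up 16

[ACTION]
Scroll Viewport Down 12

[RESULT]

                       ┃     ┃                      
                       ┃ 2823┃                      
                       ┃15679┃                      
                       ┃22615┃                      
━━━━━━━━━━━━━━━━━━━━━━━┛45768┃                      
                             ┃                      
                             ┃                      
                             ┃                      
                             ┃                      
                             ┃                      
                             ┃                      
                             ┃                      
                             ┃                      
━━━━━━━━━━━━━━━━━━━━━━━━━━━━━┛                      
                                                    
                                                    
                                                    
                                                    
                                                    
                                                    


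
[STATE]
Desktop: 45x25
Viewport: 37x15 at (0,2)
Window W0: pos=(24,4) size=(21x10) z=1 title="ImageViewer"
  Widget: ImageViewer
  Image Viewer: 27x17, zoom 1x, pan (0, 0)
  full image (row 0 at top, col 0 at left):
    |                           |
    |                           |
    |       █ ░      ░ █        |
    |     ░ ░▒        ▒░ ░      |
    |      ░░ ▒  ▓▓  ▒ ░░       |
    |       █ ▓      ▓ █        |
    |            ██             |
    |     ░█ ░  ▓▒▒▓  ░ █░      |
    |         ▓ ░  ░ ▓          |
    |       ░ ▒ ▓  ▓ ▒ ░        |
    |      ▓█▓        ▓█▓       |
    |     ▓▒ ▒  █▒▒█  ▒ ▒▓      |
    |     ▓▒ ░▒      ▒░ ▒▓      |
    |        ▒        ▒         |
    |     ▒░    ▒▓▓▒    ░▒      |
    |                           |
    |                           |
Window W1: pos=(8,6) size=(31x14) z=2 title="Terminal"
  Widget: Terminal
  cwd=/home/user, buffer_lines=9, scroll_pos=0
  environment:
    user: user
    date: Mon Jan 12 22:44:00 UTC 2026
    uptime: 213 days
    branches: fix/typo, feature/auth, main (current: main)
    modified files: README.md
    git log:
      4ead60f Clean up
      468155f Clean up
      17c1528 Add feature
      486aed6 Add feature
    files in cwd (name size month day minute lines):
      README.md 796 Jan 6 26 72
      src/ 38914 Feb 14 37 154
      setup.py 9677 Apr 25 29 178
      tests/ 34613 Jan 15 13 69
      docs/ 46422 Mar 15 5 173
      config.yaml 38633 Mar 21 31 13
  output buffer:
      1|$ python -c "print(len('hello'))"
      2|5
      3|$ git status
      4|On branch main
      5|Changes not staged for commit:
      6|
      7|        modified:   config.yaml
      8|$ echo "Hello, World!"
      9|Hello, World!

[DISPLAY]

                                     
                                     
                        ┏━━━━━━━━━━━━
                        ┃ ImageViewer
        ┏━━━━━━━━━━━━━━━━━━━━━━━━━━━━
        ┃ Terminal                   
        ┠────────────────────────────
        ┃$ python -c "print(len('hell
        ┃5                           
        ┃$ git status                
        ┃On branch main              
        ┃Changes not staged for commi
        ┃                            
        ┃        modified:   config.y
        ┃$ echo "Hello, World!"      


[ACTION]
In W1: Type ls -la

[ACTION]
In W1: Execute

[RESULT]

                                     
                                     
                        ┏━━━━━━━━━━━━
                        ┃ ImageViewer
        ┏━━━━━━━━━━━━━━━━━━━━━━━━━━━━
        ┃ Terminal                   
        ┠────────────────────────────
        ┃$ echo "Hello, World!"      
        ┃Hello, World!               
        ┃$ ls -la                    
        ┃-rw-r--r--  1 user group    
        ┃drwxr-xr-x  1 user group    
        ┃-rw-r--r--  1 user group    
        ┃drwxr-xr-x  1 user group    
        ┃drwxr-xr-x  1 user group    


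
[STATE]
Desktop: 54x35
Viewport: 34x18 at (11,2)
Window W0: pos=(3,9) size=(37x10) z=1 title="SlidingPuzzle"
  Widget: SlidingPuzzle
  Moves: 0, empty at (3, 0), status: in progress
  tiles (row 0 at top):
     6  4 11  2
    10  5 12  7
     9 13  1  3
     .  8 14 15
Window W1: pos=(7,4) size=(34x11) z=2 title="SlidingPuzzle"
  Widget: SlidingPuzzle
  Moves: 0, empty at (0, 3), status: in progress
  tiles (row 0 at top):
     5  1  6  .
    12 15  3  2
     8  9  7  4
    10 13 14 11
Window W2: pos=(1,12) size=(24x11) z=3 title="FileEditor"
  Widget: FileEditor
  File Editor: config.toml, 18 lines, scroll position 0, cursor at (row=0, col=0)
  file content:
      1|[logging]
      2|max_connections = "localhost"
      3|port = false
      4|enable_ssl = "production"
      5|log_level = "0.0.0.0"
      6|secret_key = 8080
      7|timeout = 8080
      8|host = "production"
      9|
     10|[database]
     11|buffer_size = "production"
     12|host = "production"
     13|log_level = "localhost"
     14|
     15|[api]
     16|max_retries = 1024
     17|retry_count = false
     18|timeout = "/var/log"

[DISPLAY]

                                  
                                  
━━━━━━━━━━━━━━━━━━━━━━━━━━━━━┓    
idingPuzzle                  ┃    
─────────────────────────────┨    
──┬────┬────┬────┐           ┃    
5 │  1 │  6 │    │           ┃    
──┼────┼────┼────┤           ┃    
2 │ 15 │  3 │  2 │           ┃    
──┼────┼────┼────┤           ┃    
━━━━━━━━━━━━━┓ 4 │           ┃    
or           ┃───┤           ┃    
─────────────┨━━━━━━━━━━━━━━━┛    
            ▲┃              ┃     
ctions = "lo█┃              ┃     
lse         ░┃              ┃     
l = "product░┃━━━━━━━━━━━━━━┛     
 = "0.0.0.0"░┃                    


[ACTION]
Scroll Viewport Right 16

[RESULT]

                                  
                                  
━━━━━━━━━━━━━━━━━━━━┓             
le                  ┃             
────────────────────┨             
───┬────┐           ┃             
 6 │    │           ┃             
───┼────┤           ┃             
 3 │  2 │           ┃             
───┼────┤           ┃             
━━━━┓ 4 │           ┃             
    ┃───┤           ┃             
────┨━━━━━━━━━━━━━━━┛             
   ▲┃              ┃              
"lo█┃              ┃              
   ░┃              ┃              
uct░┃━━━━━━━━━━━━━━┛              
.0"░┃                             


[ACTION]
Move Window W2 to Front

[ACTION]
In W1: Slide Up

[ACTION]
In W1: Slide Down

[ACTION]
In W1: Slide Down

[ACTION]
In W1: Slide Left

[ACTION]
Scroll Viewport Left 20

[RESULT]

                                  
                                  
       ┏━━━━━━━━━━━━━━━━━━━━━━━━━━
       ┃ SlidingPuzzle            
       ┠──────────────────────────
       ┃┌────┬────┬────┬────┐     
       ┃│  5 │  1 │  6 │    │     
   ┏━━━┃├────┼────┼────┼────┤     
   ┃ Sl┃│ 12 │ 15 │  3 │  2 │     
   ┠───┃├────┼────┼────┼────┤     
 ┏━━━━━━━━━━━━━━━━━━━━━━┓ 4 │     
 ┃ FileEditor           ┃───┤     
 ┠──────────────────────┨━━━━━━━━━
 ┃█logging]            ▲┃         
 ┃max_connections = "lo█┃         
 ┃port = false         ░┃         
 ┃enable_ssl = "product░┃━━━━━━━━━
 ┃log_level = "0.0.0.0"░┃         


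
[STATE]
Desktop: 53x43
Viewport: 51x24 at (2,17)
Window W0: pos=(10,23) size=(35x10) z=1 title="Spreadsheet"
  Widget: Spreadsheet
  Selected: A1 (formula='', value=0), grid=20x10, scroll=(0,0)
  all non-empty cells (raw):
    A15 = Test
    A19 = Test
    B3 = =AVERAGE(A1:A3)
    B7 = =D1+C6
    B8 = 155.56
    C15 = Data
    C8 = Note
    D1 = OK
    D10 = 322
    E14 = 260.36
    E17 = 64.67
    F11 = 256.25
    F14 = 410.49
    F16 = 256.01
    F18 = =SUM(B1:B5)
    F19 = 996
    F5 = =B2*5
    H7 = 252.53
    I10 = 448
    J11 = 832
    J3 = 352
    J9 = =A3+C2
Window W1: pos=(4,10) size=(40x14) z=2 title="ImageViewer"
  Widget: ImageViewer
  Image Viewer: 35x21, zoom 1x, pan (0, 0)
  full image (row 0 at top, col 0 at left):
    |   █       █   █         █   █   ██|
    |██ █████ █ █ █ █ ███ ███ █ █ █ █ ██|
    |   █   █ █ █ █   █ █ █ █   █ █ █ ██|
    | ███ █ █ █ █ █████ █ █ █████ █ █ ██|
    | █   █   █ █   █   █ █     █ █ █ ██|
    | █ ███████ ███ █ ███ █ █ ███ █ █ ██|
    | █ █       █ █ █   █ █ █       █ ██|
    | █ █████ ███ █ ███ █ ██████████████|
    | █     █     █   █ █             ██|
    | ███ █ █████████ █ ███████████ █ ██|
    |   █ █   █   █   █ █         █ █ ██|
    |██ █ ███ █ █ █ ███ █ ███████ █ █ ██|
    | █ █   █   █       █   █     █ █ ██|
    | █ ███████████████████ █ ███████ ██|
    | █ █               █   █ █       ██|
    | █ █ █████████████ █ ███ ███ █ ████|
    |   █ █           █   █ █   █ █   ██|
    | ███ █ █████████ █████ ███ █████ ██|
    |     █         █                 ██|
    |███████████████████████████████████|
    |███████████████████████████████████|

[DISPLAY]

  ┃ █   █   █ █   █   █ █     █ █ █ ██   ┃         
  ┃ █ ███████ ███ █ ███ █ █ ███ █ █ ██   ┃         
  ┃ █ █       █ █ █   █ █ █       █ ██   ┃         
  ┃ █ █████ ███ █ ███ █ ██████████████   ┃         
  ┃ █     █     █   █ █             ██   ┃         
  ┃ ███ █ █████████ █ ███████████ █ ██   ┃         
  ┗━━━━━━━━━━━━━━━━━━━━━━━━━━━━━━━━━━━━━━┛┓        
        ┃ Spreadsheet                     ┃        
        ┠─────────────────────────────────┨        
        ┃A1:                              ┃        
        ┃       A       B       C       D ┃        
        ┃---------------------------------┃        
        ┃  1      [0]       0       0OK   ┃        
        ┃  2        0       0       0     ┃        
        ┃  3        0       0       0     ┃        
        ┗━━━━━━━━━━━━━━━━━━━━━━━━━━━━━━━━━┛        
                                                   
                                                   
                                                   
                                                   
                                                   
                                                   
                                                   
                                                   


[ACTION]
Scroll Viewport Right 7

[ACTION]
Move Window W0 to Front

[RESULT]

  ┃ █   █   █ █   █   █ █     █ █ █ ██   ┃         
  ┃ █ ███████ ███ █ ███ █ █ ███ █ █ ██   ┃         
  ┃ █ █       █ █ █   █ █ █       █ ██   ┃         
  ┃ █ █████ ███ █ ███ █ ██████████████   ┃         
  ┃ █     █     █   █ █             ██   ┃         
  ┃ ███ █ █████████ █ ███████████ █ ██   ┃         
  ┗━━━━━┏━━━━━━━━━━━━━━━━━━━━━━━━━━━━━━━━━┓        
        ┃ Spreadsheet                     ┃        
        ┠─────────────────────────────────┨        
        ┃A1:                              ┃        
        ┃       A       B       C       D ┃        
        ┃---------------------------------┃        
        ┃  1      [0]       0       0OK   ┃        
        ┃  2        0       0       0     ┃        
        ┃  3        0       0       0     ┃        
        ┗━━━━━━━━━━━━━━━━━━━━━━━━━━━━━━━━━┛        
                                                   
                                                   
                                                   
                                                   
                                                   
                                                   
                                                   
                                                   


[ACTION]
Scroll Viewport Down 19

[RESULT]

  ┃ █ █       █ █ █   █ █ █       █ ██   ┃         
  ┃ █ █████ ███ █ ███ █ ██████████████   ┃         
  ┃ █     █     █   █ █             ██   ┃         
  ┃ ███ █ █████████ █ ███████████ █ ██   ┃         
  ┗━━━━━┏━━━━━━━━━━━━━━━━━━━━━━━━━━━━━━━━━┓        
        ┃ Spreadsheet                     ┃        
        ┠─────────────────────────────────┨        
        ┃A1:                              ┃        
        ┃       A       B       C       D ┃        
        ┃---------------------------------┃        
        ┃  1      [0]       0       0OK   ┃        
        ┃  2        0       0       0     ┃        
        ┃  3        0       0       0     ┃        
        ┗━━━━━━━━━━━━━━━━━━━━━━━━━━━━━━━━━┛        
                                                   
                                                   
                                                   
                                                   
                                                   
                                                   
                                                   
                                                   
                                                   
                                                   


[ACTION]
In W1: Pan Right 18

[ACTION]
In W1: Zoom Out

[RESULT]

  ┃ █ █ █       █ ██                     ┃         
  ┃ █ ██████████████                     ┃         
  ┃ █             ██                     ┃         
  ┃ ███████████ █ ██                     ┃         
  ┗━━━━━┏━━━━━━━━━━━━━━━━━━━━━━━━━━━━━━━━━┓        
        ┃ Spreadsheet                     ┃        
        ┠─────────────────────────────────┨        
        ┃A1:                              ┃        
        ┃       A       B       C       D ┃        
        ┃---------------------------------┃        
        ┃  1      [0]       0       0OK   ┃        
        ┃  2        0       0       0     ┃        
        ┃  3        0       0       0     ┃        
        ┗━━━━━━━━━━━━━━━━━━━━━━━━━━━━━━━━━┛        
                                                   
                                                   
                                                   
                                                   
                                                   
                                                   
                                                   
                                                   
                                                   
                                                   


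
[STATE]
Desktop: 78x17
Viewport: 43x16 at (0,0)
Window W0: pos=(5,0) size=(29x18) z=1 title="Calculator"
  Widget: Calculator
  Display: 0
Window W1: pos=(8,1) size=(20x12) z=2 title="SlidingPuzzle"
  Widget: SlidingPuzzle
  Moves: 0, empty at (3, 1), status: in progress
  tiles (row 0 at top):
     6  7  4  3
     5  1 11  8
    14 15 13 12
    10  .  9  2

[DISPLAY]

     ┏━━━━━━━━━━━━━━━━━━━━━━━━━━━┓         
     ┃ C┏━━━━━━━━━━━━━━━━━━┓     ┃         
     ┠──┃ SlidingPuzzle    ┃─────┨         
     ┃  ┠──────────────────┨    0┃         
     ┃┌─┃┌────┬────┬────┬──┃     ┃         
     ┃│ ┃│  6 │  7 │  4 │  ┃     ┃         
     ┃├─┃├────┼────┼────┼──┃     ┃         
     ┃│ ┃│  5 │  1 │ 11 │  ┃     ┃         
     ┃├─┃├────┼────┼────┼──┃     ┃         
     ┃│ ┃│ 14 │ 15 │ 13 │ 1┃     ┃         
     ┃├─┃├────┼────┼────┼──┃     ┃         
     ┃│ ┃│ 10 │    │  9 │  ┃     ┃         
     ┃├─┗━━━━━━━━━━━━━━━━━━┛     ┃         
     ┃│ C │ MC│ MR│ M+│          ┃         
     ┃└───┴───┴───┴───┘          ┃         
     ┃                           ┃         


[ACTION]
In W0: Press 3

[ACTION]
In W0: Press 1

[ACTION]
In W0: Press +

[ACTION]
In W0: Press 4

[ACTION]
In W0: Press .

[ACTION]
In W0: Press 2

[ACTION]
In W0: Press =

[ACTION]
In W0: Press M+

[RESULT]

     ┏━━━━━━━━━━━━━━━━━━━━━━━━━━━┓         
     ┃ C┏━━━━━━━━━━━━━━━━━━┓     ┃         
     ┠──┃ SlidingPuzzle    ┃─────┨         
     ┃  ┠──────────────────┨ 35.2┃         
     ┃┌─┃┌────┬────┬────┬──┃     ┃         
     ┃│ ┃│  6 │  7 │  4 │  ┃     ┃         
     ┃├─┃├────┼────┼────┼──┃     ┃         
     ┃│ ┃│  5 │  1 │ 11 │  ┃     ┃         
     ┃├─┃├────┼────┼────┼──┃     ┃         
     ┃│ ┃│ 14 │ 15 │ 13 │ 1┃     ┃         
     ┃├─┃├────┼────┼────┼──┃     ┃         
     ┃│ ┃│ 10 │    │  9 │  ┃     ┃         
     ┃├─┗━━━━━━━━━━━━━━━━━━┛     ┃         
     ┃│ C │ MC│ MR│ M+│          ┃         
     ┃└───┴───┴───┴───┘          ┃         
     ┃                           ┃         


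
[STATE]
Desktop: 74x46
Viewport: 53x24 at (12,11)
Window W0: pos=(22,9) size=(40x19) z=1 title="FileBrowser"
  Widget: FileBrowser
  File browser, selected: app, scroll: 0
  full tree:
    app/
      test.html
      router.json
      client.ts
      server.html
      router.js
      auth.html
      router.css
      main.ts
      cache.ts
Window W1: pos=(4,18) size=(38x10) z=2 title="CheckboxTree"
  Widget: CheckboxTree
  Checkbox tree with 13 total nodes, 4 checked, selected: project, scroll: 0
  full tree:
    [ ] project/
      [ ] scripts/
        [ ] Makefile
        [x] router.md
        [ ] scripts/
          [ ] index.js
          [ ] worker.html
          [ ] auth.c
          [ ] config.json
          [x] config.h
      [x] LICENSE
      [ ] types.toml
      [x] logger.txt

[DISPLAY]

          ┠──────────────────────────────────────┨   
          ┃> [-] app/                            ┃   
          ┃    test.html                         ┃   
          ┃    router.json                       ┃   
          ┃    client.ts                         ┃   
          ┃    server.html                       ┃   
          ┃    router.js                         ┃   
━━━━━━━━━━━━━━━━━━━━━━━━━━━━━┓                   ┃   
oxTree                       ┃                   ┃   
─────────────────────────────┨                   ┃   
oject/                       ┃                   ┃   
scripts/                     ┃                   ┃   
] Makefile                   ┃                   ┃   
] router.md                  ┃                   ┃   
] scripts/                   ┃                   ┃   
[ ] index.js                 ┃                   ┃   
━━━━━━━━━━━━━━━━━━━━━━━━━━━━━┛━━━━━━━━━━━━━━━━━━━┛   
                                                     
                                                     
                                                     
                                                     
                                                     
                                                     
                                                     


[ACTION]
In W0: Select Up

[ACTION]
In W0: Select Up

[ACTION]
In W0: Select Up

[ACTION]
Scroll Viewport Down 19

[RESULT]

scripts/                     ┃                   ┃   
] Makefile                   ┃                   ┃   
] router.md                  ┃                   ┃   
] scripts/                   ┃                   ┃   
[ ] index.js                 ┃                   ┃   
━━━━━━━━━━━━━━━━━━━━━━━━━━━━━┛━━━━━━━━━━━━━━━━━━━┛   
                                                     
                                                     
                                                     
                                                     
                                                     
                                                     
                                                     
                                                     
                                                     
                                                     
                                                     
                                                     
                                                     
                                                     
                                                     
                                                     
                                                     
                                                     


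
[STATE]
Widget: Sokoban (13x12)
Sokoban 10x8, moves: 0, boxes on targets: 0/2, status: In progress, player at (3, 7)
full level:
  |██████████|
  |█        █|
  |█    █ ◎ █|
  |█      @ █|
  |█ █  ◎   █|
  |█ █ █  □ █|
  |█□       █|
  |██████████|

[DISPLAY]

██████████   
█        █   
█    █ ◎ █   
█      @ █   
█ █  ◎   █   
█ █ █  □ █   
█□       █   
██████████   
Moves: 0  0/2
             
             
             


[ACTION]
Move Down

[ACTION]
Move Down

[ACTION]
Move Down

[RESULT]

██████████   
█        █   
█    █ ◎ █   
█        █   
█ █  ◎   █   
█ █ █  @ █   
█□     □ █   
██████████   
Moves: 2  0/2
             
             
             


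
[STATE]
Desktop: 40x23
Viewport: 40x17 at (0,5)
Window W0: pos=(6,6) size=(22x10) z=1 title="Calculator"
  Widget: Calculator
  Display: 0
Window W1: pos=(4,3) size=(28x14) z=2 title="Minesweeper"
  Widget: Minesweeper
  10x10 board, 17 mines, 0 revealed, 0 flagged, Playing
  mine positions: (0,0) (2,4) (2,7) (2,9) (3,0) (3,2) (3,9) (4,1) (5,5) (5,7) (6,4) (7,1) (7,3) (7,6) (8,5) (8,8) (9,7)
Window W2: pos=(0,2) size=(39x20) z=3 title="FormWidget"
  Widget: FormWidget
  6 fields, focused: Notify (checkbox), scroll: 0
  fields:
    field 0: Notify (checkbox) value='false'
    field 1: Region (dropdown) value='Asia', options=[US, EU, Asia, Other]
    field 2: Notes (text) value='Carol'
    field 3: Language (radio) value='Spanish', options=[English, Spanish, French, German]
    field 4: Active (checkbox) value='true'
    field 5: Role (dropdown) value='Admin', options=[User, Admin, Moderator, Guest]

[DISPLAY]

┃> Notify:     [ ]                    ┃ 
┃  Region:     [Asia                ▼]┃ 
┃  Notes:      [Carol                ]┃ 
┃  Language:   ( ) English  (●) Spanis┃ 
┃  Active:     [x]                    ┃ 
┃  Role:       [Admin               ▼]┃ 
┃                                     ┃ 
┃                                     ┃ 
┃                                     ┃ 
┃                                     ┃ 
┃                                     ┃ 
┃                                     ┃ 
┃                                     ┃ 
┃                                     ┃ 
┃                                     ┃ 
┃                                     ┃ 
┗━━━━━━━━━━━━━━━━━━━━━━━━━━━━━━━━━━━━━┛ 


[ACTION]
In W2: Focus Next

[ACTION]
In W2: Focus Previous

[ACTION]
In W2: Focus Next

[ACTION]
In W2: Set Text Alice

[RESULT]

┃  Notify:     [ ]                    ┃ 
┃> Region:     [Asia                ▼]┃ 
┃  Notes:      [Carol                ]┃ 
┃  Language:   ( ) English  (●) Spanis┃ 
┃  Active:     [x]                    ┃ 
┃  Role:       [Admin               ▼]┃ 
┃                                     ┃ 
┃                                     ┃ 
┃                                     ┃ 
┃                                     ┃ 
┃                                     ┃ 
┃                                     ┃ 
┃                                     ┃ 
┃                                     ┃ 
┃                                     ┃ 
┃                                     ┃ 
┗━━━━━━━━━━━━━━━━━━━━━━━━━━━━━━━━━━━━━┛ 
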